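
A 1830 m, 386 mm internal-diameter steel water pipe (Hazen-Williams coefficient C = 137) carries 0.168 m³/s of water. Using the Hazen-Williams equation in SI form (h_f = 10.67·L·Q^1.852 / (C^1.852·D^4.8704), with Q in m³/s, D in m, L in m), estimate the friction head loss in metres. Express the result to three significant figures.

h_f = 10.67·1830·0.168^1.852 / (137^1.852·0.386^4.8704) = 8.169 m

h_f ≈ 8.17 m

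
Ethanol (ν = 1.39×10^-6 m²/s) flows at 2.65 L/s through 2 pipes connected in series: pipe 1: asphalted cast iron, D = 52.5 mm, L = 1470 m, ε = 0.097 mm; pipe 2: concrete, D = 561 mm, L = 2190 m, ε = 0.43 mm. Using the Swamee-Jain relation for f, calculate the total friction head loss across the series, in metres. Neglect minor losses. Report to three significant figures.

Pipe 1: V = 1.224 m/s, Re = 4.62×10^4, ε/D = 0.00185, f = 0.02663, h_1 = f(L/D)V²/2g = 56.95 m
Pipe 2: V = 0.01072 m/s, Re = 4330, ε/D = 7.66×10^-4, f = 0.04048, h_2 = f(L/D)V²/2g = 9.256×10^-4 m
Series → Q common, losses add: H = Σh = 56.95 m

H ≈ 56.9 m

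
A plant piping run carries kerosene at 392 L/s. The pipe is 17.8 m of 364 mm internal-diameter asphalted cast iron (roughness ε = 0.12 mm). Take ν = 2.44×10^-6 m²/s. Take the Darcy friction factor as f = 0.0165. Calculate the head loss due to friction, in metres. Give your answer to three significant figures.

h_f ≈ 0.584 m

V = 4Q/(πD²) = 4·0.392/(π·0.364²) = 3.767 m/s
h_f = f(L/D)V²/(2g) = 0.01650·(17.8/0.364)·3.767²/(2·9.81) = 0.5836 m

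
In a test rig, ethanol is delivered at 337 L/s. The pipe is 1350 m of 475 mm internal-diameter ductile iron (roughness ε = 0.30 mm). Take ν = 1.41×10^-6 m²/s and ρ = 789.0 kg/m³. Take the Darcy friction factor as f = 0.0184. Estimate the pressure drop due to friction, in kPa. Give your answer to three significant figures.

V = 4Q/(πD²) = 4·0.337/(π·0.475²) = 1.902 m/s
h_f = f(L/D)V²/(2g) = 0.01840·(1350/0.475)·1.902²/(2·9.81) = 9.640 m
Δp = ρg·h_f = 789.0·9.81·9.640 = 74.61 kPa

Δp ≈ 74.6 kPa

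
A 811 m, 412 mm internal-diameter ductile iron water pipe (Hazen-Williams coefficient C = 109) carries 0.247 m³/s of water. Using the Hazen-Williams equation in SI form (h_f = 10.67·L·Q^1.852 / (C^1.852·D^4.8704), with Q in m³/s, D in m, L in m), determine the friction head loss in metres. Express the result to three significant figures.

h_f = 10.67·811·0.247^1.852 / (109^1.852·0.412^4.8704) = 8.218 m

h_f ≈ 8.22 m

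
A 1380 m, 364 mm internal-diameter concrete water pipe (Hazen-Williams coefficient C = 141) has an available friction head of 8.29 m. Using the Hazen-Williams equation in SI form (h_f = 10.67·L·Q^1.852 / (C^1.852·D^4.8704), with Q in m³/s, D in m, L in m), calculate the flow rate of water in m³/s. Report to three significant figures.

Q ≈ 0.174 m³/s

Rearranging: Q = [h_f·C^1.852·D^4.8704 / (10.67·L)]^(1/1.852)
Q = [8.29·141^1.852·0.364^4.8704 / (10.67·1380)]^0.540 = 0.1739 m³/s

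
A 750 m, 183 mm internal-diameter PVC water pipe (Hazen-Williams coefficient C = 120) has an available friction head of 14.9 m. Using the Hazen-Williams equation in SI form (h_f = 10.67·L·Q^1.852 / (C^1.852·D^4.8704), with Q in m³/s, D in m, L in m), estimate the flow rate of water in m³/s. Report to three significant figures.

Rearranging: Q = [h_f·C^1.852·D^4.8704 / (10.67·L)]^(1/1.852)
Q = [14.9·120^1.852·0.183^4.8704 / (10.67·750)]^0.540 = 0.04629 m³/s

Q ≈ 0.0463 m³/s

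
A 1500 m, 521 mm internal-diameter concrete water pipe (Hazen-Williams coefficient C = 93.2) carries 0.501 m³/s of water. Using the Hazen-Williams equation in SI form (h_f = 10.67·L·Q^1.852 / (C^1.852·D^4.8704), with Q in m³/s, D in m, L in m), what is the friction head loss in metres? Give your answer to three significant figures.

h_f = 10.67·1500·0.501^1.852 / (93.2^1.852·0.521^4.8704) = 23.99 m

h_f ≈ 24.0 m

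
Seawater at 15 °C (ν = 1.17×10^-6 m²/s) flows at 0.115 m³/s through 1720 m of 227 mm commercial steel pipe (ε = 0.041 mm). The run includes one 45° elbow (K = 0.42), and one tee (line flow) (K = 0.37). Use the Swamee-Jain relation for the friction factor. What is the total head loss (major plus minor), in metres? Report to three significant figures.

H_L ≈ 47.7 m

V = 4Q/(πD²) = 2.842 m/s; V²/2g = 0.4115 m
Re = 5.51×10^5, ε/D = 1.81×10^-4 → f = 0.01520 (Swamee-Jain)
Major: h_f = f(L/D)·V²/2g = 0.01520·7577·0.4115 = 47.38 m
Minor: ΣK = 0.790; h_m = ΣK·V²/2g = 0.3251 m
Total H_L = 47.38 + 0.3251 = 47.71 m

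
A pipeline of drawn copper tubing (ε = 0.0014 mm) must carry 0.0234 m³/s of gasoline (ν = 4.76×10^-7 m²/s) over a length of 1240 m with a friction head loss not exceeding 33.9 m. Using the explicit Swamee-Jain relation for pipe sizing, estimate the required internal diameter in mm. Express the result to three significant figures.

D ≈ 118 mm

Swamee-Jain (Type III): D = 0.66·[ε^1.25·(LQ²/(gh_f))^4.75 + ν·Q^9.4·(L/(gh_f))^5.2]^0.04
LQ²/(gh_f) = 0.002042; L/(gh_f) = 3.729
Term 1 = ε^1.25·(…)^4.75 = 8.04×10^-21; Term 2 = ν·Q^9.4·(…)^5.2 = 2.09×10^-19
D = 0.66·(8.04×10^-21 + 2.09×10^-19)^0.04 = 0.1183 m = 118 mm
Check: V = 2.13 m/s, Re = 5.29×10^5, f = 0.01316, h_f = 31.8 m ≈ 33.9 m ✓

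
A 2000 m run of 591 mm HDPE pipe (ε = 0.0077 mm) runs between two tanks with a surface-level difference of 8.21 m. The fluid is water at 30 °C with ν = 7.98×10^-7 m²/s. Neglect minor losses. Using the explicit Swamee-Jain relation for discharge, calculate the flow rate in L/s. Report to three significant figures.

Swamee-Jain (Type II): Q = -0.965·√(gD⁵h_f/L)·ln[ε/(3.7D) + √(3.17ν²L/(gD³h_f))]
√(gD⁵h_f/L) = √(9.81·0.591⁵·8.21/2000) = 0.05388
ε/(3.7D) = 3.52×10^-6; √(3.17ν²L/(gD³h_f)) = 1.56×10^-5
Q = -0.965·0.05388·ln(1.910×10^-5) = 0.5650 m³/s
Check: V = 2.06 m/s, Re = 1.53×10^6, f = 0.01123, h_f = 8.22 m ≈ 8.21 m ✓

Q ≈ 565 L/s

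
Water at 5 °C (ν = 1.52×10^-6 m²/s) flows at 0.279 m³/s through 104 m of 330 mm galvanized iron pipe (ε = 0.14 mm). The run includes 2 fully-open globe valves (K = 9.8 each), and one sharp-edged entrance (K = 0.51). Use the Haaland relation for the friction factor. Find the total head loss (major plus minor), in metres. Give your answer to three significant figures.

H_L ≈ 13.8 m

V = 4Q/(πD²) = 3.262 m/s; V²/2g = 0.5423 m
Re = 7.08×10^5, ε/D = 4.24×10^-4 → f = 0.01682 (Haaland)
Major: h_f = f(L/D)·V²/2g = 0.01682·315.2·0.5423 = 2.874 m
Minor: ΣK = 20.1; h_m = ΣK·V²/2g = 10.91 m
Total H_L = 2.874 + 10.91 = 13.78 m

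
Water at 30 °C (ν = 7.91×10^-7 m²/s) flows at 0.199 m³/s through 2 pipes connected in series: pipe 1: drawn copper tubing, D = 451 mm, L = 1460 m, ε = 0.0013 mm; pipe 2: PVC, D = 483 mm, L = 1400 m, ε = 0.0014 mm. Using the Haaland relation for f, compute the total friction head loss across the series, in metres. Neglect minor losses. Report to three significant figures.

Pipe 1: V = 1.246 m/s, Re = 7.10×10^5, ε/D = 2.88×10^-6, f = 0.01232, h_1 = f(L/D)V²/2g = 3.154 m
Pipe 2: V = 1.086 m/s, Re = 6.63×10^5, ε/D = 2.90×10^-6, f = 0.01247, h_2 = f(L/D)V²/2g = 2.172 m
Series → Q common, losses add: H = Σh = 5.327 m

H ≈ 5.33 m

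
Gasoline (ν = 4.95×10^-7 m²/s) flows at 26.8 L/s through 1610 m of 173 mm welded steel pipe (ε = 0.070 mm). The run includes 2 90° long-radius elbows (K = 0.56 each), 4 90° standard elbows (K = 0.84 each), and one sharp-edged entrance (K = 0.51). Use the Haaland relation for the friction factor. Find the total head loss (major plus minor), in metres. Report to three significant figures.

H_L ≈ 10.9 m

V = 4Q/(πD²) = 1.140 m/s; V²/2g = 0.06625 m
Re = 3.98×10^5, ε/D = 4.05×10^-4 → f = 0.01716 (Haaland)
Major: h_f = f(L/D)·V²/2g = 0.01716·9306·0.06625 = 10.58 m
Minor: ΣK = 4.99; h_m = ΣK·V²/2g = 0.3306 m
Total H_L = 10.58 + 0.3306 = 10.91 m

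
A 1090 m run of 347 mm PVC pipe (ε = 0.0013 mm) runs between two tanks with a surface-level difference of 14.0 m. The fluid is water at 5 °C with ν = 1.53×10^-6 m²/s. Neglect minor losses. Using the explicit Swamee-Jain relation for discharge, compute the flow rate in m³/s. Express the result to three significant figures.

Q ≈ 0.247 m³/s

Swamee-Jain (Type II): Q = -0.965·√(gD⁵h_f/L)·ln[ε/(3.7D) + √(3.17ν²L/(gD³h_f))]
√(gD⁵h_f/L) = √(9.81·0.347⁵·14.0/1090) = 0.02518
ε/(3.7D) = 1.01×10^-6; √(3.17ν²L/(gD³h_f)) = 3.75×10^-5
Q = -0.965·0.02518·ln(3.856×10^-5) = 0.2469 m³/s
Check: V = 2.61 m/s, Re = 5.92×10^5, f = 0.01277, h_f = 13.9 m ≈ 14.0 m ✓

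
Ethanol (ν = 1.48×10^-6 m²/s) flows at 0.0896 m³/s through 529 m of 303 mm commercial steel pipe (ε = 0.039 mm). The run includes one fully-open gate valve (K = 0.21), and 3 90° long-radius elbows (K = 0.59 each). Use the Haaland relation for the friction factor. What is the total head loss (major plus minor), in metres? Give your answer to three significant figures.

V = 4Q/(πD²) = 1.243 m/s; V²/2g = 0.07870 m
Re = 2.54×10^5, ε/D = 1.29×10^-4 → f = 0.01583 (Haaland)
Major: h_f = f(L/D)·V²/2g = 0.01583·1746·0.07870 = 2.175 m
Minor: ΣK = 1.98; h_m = ΣK·V²/2g = 0.1558 m
Total H_L = 2.175 + 0.1558 = 2.330 m

H_L ≈ 2.33 m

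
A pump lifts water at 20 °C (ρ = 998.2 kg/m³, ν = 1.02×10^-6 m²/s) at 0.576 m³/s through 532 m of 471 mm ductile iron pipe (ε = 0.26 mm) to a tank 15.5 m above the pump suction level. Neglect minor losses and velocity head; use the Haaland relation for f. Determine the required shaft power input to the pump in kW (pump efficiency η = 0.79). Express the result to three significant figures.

P_shaft ≈ 189 kW

V = 4Q/(πD²) = 3.306 m/s; Re = 1.53×10^6; ε/D = 5.52×10^-4; f = 0.01738
h_f = f(L/D)V²/2g = 10.94 m
Total head H = z + h_f = 15.5 + 10.94 = 26.44 m
P_hyd = ρgQH = 998.2·9.81·0.576·26.44 = 149.1 kW
P_shaft = P_hyd/η = 149.1/0.79 = 188.8 kW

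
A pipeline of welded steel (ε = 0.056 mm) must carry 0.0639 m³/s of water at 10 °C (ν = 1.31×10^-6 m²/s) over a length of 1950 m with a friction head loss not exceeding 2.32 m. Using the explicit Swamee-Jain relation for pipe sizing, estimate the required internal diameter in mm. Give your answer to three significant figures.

D ≈ 349 mm

Swamee-Jain (Type III): D = 0.66·[ε^1.25·(LQ²/(gh_f))^4.75 + ν·Q^9.4·(L/(gh_f))^5.2]^0.04
LQ²/(gh_f) = 0.3498; L/(gh_f) = 85.68
Term 1 = ε^1.25·(…)^4.75 = 3.30×10^-8; Term 2 = ν·Q^9.4·(…)^5.2 = 8.71×10^-8
D = 0.66·(3.30×10^-8 + 8.71×10^-8)^0.04 = 0.3489 m = 349 mm
Check: V = 0.668 m/s, Re = 1.78×10^5, f = 0.01713, h_f = 2.18 m ≈ 2.32 m ✓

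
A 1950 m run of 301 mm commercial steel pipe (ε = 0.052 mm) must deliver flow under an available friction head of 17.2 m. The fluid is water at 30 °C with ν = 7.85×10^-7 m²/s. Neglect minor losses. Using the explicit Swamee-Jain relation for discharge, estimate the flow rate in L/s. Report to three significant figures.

Swamee-Jain (Type II): Q = -0.965·√(gD⁵h_f/L)·ln[ε/(3.7D) + √(3.17ν²L/(gD³h_f))]
√(gD⁵h_f/L) = √(9.81·0.301⁵·17.2/1950) = 0.01462
ε/(3.7D) = 4.67×10^-5; √(3.17ν²L/(gD³h_f)) = 2.88×10^-5
Q = -0.965·0.01462·ln(7.546×10^-5) = 0.1339 m³/s
Check: V = 1.88 m/s, Re = 7.22×10^5, f = 0.01479, h_f = 17.3 m ≈ 17.2 m ✓

Q ≈ 134 L/s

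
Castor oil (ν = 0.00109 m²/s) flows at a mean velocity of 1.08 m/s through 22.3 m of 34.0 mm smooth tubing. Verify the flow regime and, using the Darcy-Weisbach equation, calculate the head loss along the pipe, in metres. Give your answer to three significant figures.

Re = VD/ν = 1.08·0.03400/0.00109 = 33.7 → laminar (Re < 2300)
f = 64/Re = 1.900
h_f = f(L/D)V²/(2g) = 1.900·(22.3/0.03400)·1.08²/(2·9.81) = 74.08 m

h_f ≈ 74.1 m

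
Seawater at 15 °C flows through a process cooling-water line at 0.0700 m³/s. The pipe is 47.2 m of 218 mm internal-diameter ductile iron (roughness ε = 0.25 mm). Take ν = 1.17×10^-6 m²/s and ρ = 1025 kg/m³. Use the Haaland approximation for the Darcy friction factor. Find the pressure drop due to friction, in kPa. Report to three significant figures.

Δp ≈ 8.20 kPa

V = 4Q/(πD²) = 4·0.0700/(π·0.218²) = 1.875 m/s
Re = VD/ν = 1.875·0.218/1.17×10^-6 = 3.49×10^5 → turbulent
ε/D = 0.25/218 = 0.00115
Haaland: f = 0.02102
h_f = f(L/D)V²/(2g) = 0.02102·(47.2/0.218)·1.875²/(2·9.81) = 0.8157 m
Δp = ρg·h_f = 1025·9.81·0.8157 = 8.203 kPa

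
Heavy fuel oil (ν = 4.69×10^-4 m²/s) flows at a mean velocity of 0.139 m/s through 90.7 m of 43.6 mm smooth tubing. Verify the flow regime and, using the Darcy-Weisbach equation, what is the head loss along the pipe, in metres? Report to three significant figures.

Re = VD/ν = 0.139·0.04360/4.69×10^-4 = 12.9 → laminar (Re < 2300)
f = 64/Re = 4.953
h_f = f(L/D)V²/(2g) = 4.953·(90.7/0.04360)·0.139²/(2·9.81) = 10.15 m

h_f ≈ 10.1 m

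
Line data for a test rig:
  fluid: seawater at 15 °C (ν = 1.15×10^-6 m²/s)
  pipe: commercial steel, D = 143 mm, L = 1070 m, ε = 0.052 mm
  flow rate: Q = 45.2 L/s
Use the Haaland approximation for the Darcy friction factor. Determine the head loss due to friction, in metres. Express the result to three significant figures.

h_f ≈ 51.4 m

V = 4Q/(πD²) = 4·0.0452/(π·0.143²) = 2.814 m/s
Re = VD/ν = 2.814·0.143/1.15×10^-6 = 3.50×10^5 → turbulent
ε/D = 0.052/143 = 3.64×10^-4
Haaland: f = 0.01703
h_f = f(L/D)V²/(2g) = 0.01703·(1070/0.143)·2.814²/(2·9.81) = 51.45 m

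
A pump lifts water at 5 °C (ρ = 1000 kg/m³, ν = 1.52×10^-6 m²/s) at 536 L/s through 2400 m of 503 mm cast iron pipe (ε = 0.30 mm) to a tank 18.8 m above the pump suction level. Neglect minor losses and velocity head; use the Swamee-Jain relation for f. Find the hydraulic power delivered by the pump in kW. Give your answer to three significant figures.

V = 4Q/(πD²) = 2.697 m/s; Re = 8.93×10^5; ε/D = 5.96×10^-4; f = 0.01798
h_f = f(L/D)V²/2g = 31.81 m
Total head H = z + h_f = 18.8 + 31.81 = 50.61 m
P_hyd = ρgQH = 1000·9.81·0.536·50.61 = 266.1 kW

P_hyd ≈ 266 kW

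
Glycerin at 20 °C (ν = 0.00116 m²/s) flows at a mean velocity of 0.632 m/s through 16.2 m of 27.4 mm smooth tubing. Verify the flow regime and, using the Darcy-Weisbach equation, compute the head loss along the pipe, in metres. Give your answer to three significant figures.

h_f ≈ 51.6 m

Re = VD/ν = 0.632·0.02740/0.00116 = 14.9 → laminar (Re < 2300)
f = 64/Re = 4.287
h_f = f(L/D)V²/(2g) = 4.287·(16.2/0.02740)·0.632²/(2·9.81) = 51.60 m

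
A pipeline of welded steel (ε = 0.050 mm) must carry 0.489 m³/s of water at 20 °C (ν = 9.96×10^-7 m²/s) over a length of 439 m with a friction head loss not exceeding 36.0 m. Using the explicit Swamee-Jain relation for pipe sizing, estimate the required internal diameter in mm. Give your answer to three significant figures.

Swamee-Jain (Type III): D = 0.66·[ε^1.25·(LQ²/(gh_f))^4.75 + ν·Q^9.4·(L/(gh_f))^5.2]^0.04
LQ²/(gh_f) = 0.2972; L/(gh_f) = 1.243
Term 1 = ε^1.25·(…)^4.75 = 1.32×10^-8; Term 2 = ν·Q^9.4·(…)^5.2 = 3.71×10^-9
D = 0.66·(1.32×10^-8 + 3.71×10^-9)^0.04 = 0.3226 m = 323 mm
Check: V = 5.98 m/s, Re = 1.94×10^6, f = 0.01375, h_f = 34.1 m ≈ 36.0 m ✓

D ≈ 323 mm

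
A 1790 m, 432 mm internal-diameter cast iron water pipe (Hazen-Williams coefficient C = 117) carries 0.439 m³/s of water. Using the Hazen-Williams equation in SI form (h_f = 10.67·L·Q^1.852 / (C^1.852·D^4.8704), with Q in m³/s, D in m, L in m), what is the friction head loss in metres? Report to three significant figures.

h_f ≈ 36.6 m

h_f = 10.67·1790·0.439^1.852 / (117^1.852·0.432^4.8704) = 36.64 m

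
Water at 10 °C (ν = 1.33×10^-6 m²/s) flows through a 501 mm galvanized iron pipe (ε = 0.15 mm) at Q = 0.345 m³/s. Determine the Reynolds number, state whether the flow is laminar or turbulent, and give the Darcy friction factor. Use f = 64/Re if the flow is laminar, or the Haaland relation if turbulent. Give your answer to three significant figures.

V = 4Q/(πD²) = 1.750 m/s
Re = VD/ν = 1.750·0.501/1.33×10^-6 = 6.59×10^5
Re > 4000 → turbulent; ε/D = 2.99×10^-4
Haaland: f = 0.01589

Re ≈ 6.59×10^5; turbulent; f ≈ 0.0159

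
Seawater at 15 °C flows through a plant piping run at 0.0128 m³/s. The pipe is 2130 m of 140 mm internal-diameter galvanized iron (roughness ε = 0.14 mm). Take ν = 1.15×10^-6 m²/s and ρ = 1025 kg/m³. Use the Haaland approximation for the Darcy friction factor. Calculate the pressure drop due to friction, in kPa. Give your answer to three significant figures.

Δp ≈ 118 kPa

V = 4Q/(πD²) = 4·0.0128/(π·0.140²) = 0.8315 m/s
Re = VD/ν = 0.8315·0.140/1.15×10^-6 = 1.01×10^5 → turbulent
ε/D = 0.14/140 = 0.00100
Haaland: f = 0.02194
h_f = f(L/D)V²/(2g) = 0.02194·(2130/0.140)·0.8315²/(2·9.81) = 11.76 m
Δp = ρg·h_f = 1025·9.81·11.76 = 118.3 kPa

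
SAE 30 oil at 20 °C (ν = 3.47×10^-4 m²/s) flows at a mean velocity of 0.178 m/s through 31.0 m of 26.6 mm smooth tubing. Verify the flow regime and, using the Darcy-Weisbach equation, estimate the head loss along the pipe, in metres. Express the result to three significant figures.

Re = VD/ν = 0.178·0.02660/3.47×10^-4 = 13.6 → laminar (Re < 2300)
f = 64/Re = 4.690
h_f = f(L/D)V²/(2g) = 4.690·(31.0/0.02660)·0.178²/(2·9.81) = 8.827 m

h_f ≈ 8.83 m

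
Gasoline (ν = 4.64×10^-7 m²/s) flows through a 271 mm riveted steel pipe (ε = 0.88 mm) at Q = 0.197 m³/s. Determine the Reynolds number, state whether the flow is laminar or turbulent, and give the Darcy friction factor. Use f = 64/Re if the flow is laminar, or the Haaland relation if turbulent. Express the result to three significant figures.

V = 4Q/(πD²) = 3.415 m/s
Re = VD/ν = 3.415·0.271/4.64×10^-7 = 1.99×10^6
Re > 4000 → turbulent; ε/D = 0.00325
Haaland: f = 0.02687

Re ≈ 1.99×10^6; turbulent; f ≈ 0.0269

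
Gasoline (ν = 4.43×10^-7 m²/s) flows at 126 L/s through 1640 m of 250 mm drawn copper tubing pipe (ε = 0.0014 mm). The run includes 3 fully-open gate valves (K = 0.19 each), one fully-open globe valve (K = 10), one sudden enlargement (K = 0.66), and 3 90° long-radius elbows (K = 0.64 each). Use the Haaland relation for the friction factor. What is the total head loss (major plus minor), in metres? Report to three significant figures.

V = 4Q/(πD²) = 2.567 m/s; V²/2g = 0.3358 m
Re = 1.45×10^6, ε/D = 5.60×10^-6 → f = 0.01102 (Haaland)
Major: h_f = f(L/D)·V²/2g = 0.01102·6560·0.3358 = 24.28 m
Minor: ΣK = 13.2; h_m = ΣK·V²/2g = 4.416 m
Total H_L = 24.28 + 4.416 = 28.70 m

H_L ≈ 28.7 m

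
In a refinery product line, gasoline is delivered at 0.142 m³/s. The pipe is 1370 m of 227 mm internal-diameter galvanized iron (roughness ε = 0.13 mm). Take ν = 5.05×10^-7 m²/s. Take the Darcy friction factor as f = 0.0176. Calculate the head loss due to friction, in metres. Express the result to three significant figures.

h_f ≈ 66.7 m

V = 4Q/(πD²) = 4·0.142/(π·0.227²) = 3.509 m/s
h_f = f(L/D)V²/(2g) = 0.01760·(1370/0.227)·3.509²/(2·9.81) = 66.65 m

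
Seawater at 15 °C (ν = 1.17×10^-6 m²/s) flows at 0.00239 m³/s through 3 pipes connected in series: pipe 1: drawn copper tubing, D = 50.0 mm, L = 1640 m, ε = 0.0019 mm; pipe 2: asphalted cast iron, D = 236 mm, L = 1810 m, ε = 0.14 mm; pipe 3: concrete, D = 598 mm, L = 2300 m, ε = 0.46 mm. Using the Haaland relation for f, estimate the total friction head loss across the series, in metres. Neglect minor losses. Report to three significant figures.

Pipe 1: V = 1.217 m/s, Re = 5.20×10^4, ε/D = 3.80×10^-5, f = 0.02063, h_1 = f(L/D)V²/2g = 51.10 m
Pipe 2: V = 0.05464 m/s, Re = 1.10×10^4, ε/D = 5.93×10^-4, f = 0.03085, h_2 = f(L/D)V²/2g = 0.03600 m
Pipe 3: V = 0.008510 m/s, Re = 4350, ε/D = 7.69×10^-4, f = 0.04000, h_3 = f(L/D)V²/2g = 5.678×10^-4 m
Series → Q common, losses add: H = Σh = 51.14 m

H ≈ 51.1 m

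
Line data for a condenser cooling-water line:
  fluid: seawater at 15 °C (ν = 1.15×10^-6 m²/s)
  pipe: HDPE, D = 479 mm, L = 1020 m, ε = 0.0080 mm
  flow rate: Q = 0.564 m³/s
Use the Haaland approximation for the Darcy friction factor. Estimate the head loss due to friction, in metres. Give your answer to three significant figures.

h_f ≈ 12.2 m

V = 4Q/(πD²) = 4·0.564/(π·0.479²) = 3.130 m/s
Re = VD/ν = 3.130·0.479/1.15×10^-6 = 1.30×10^6 → turbulent
ε/D = 0.0080/479 = 1.67×10^-5
Haaland: f = 0.01146
h_f = f(L/D)V²/(2g) = 0.01146·(1020/0.479)·3.130²/(2·9.81) = 12.18 m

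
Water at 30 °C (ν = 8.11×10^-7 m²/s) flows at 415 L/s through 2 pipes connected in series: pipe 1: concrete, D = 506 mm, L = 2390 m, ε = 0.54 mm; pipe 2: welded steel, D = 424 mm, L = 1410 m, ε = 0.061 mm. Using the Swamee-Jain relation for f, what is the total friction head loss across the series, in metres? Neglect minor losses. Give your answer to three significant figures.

Pipe 1: V = 2.064 m/s, Re = 1.29×10^6, ε/D = 0.00107, f = 0.02025, h_1 = f(L/D)V²/2g = 20.77 m
Pipe 2: V = 2.939 m/s, Re = 1.54×10^6, ε/D = 1.44×10^-4, f = 0.01375, h_2 = f(L/D)V²/2g = 20.13 m
Series → Q common, losses add: H = Σh = 40.90 m

H ≈ 40.9 m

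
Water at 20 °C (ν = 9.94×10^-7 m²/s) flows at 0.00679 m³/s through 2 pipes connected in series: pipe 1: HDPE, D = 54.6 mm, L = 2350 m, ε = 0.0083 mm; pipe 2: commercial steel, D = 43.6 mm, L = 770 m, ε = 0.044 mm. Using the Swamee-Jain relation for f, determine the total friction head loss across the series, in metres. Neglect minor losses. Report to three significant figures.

Pipe 1: V = 2.900 m/s, Re = 1.59×10^5, ε/D = 1.52×10^-4, f = 0.01736, h_1 = f(L/D)V²/2g = 320.3 m
Pipe 2: V = 4.548 m/s, Re = 1.99×10^5, ε/D = 0.00101, f = 0.02123, h_2 = f(L/D)V²/2g = 395.3 m
Series → Q common, losses add: H = Σh = 715.6 m

H ≈ 716 m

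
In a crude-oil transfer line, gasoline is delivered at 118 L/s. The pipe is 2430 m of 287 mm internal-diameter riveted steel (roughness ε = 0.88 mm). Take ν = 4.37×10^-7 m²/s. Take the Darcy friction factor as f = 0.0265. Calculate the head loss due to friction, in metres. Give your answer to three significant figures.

V = 4Q/(πD²) = 4·0.118/(π·0.287²) = 1.824 m/s
h_f = f(L/D)V²/(2g) = 0.02650·(2430/0.287)·1.824²/(2·9.81) = 38.05 m

h_f ≈ 38.0 m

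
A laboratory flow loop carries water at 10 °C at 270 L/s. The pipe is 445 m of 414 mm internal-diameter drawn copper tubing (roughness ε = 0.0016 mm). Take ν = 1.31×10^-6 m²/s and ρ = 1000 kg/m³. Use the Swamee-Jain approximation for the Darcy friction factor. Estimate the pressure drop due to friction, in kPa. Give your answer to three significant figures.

V = 4Q/(πD²) = 4·0.270/(π·0.414²) = 2.006 m/s
Re = VD/ν = 2.006·0.414/1.31×10^-6 = 6.34×10^5 → turbulent
ε/D = 0.0016/414 = 3.86×10^-6
Swamee-Jain: f = 0.01263
h_f = f(L/D)V²/(2g) = 0.01263·(445/0.414)·2.006²/(2·9.81) = 2.783 m
Δp = ρg·h_f = 1000·9.81·2.783 = 27.30 kPa

Δp ≈ 27.3 kPa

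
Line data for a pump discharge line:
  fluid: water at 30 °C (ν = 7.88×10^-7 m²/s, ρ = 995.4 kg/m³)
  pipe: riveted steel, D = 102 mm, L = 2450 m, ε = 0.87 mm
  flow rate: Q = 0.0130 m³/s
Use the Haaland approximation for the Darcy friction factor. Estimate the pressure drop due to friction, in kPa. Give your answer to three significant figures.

Δp ≈ 1100 kPa

V = 4Q/(πD²) = 4·0.0130/(π·0.102²) = 1.591 m/s
Re = VD/ν = 1.591·0.102/7.88×10^-7 = 2.06×10^5 → turbulent
ε/D = 0.87/102 = 0.00853
Haaland: f = 0.03632
h_f = f(L/D)V²/(2g) = 0.03632·(2450/0.102)·1.591²/(2·9.81) = 112.5 m
Δp = ρg·h_f = 995.4·9.81·112.5 = 1099 kPa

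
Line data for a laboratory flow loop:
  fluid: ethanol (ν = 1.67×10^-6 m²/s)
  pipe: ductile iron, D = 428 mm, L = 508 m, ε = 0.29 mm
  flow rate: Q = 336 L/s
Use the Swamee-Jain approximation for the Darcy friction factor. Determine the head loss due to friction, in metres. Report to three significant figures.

h_f ≈ 6.16 m

V = 4Q/(πD²) = 4·0.336/(π·0.428²) = 2.335 m/s
Re = VD/ν = 2.335·0.428/1.67×10^-6 = 5.99×10^5 → turbulent
ε/D = 0.29/428 = 6.78×10^-4
Swamee-Jain: f = 0.01868
h_f = f(L/D)V²/(2g) = 0.01868·(508/0.428)·2.335²/(2·9.81) = 6.162 m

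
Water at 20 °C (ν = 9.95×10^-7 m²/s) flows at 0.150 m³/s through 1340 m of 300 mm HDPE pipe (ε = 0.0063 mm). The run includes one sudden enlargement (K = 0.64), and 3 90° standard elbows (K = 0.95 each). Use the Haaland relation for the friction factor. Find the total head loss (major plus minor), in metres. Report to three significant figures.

V = 4Q/(πD²) = 2.122 m/s; V²/2g = 0.2295 m
Re = 6.40×10^5, ε/D = 2.10×10^-5 → f = 0.01280 (Haaland)
Major: h_f = f(L/D)·V²/2g = 0.01280·4467·0.2295 = 13.12 m
Minor: ΣK = 3.49; h_m = ΣK·V²/2g = 0.8010 m
Total H_L = 13.12 + 0.8010 = 13.92 m

H_L ≈ 13.9 m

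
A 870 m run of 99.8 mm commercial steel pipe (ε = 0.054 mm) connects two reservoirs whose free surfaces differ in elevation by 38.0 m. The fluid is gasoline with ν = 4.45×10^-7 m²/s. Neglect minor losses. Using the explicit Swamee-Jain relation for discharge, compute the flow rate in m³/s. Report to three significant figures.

Q ≈ 0.0171 m³/s

Swamee-Jain (Type II): Q = -0.965·√(gD⁵h_f/L)·ln[ε/(3.7D) + √(3.17ν²L/(gD³h_f))]
√(gD⁵h_f/L) = √(9.81·0.0998⁵·38.0/870) = 0.002060
ε/(3.7D) = 1.46×10^-4; √(3.17ν²L/(gD³h_f)) = 3.84×10^-5
Q = -0.965·0.002060·ln(1.846×10^-4) = 0.01709 m³/s
Check: V = 2.18 m/s, Re = 4.90×10^5, f = 0.01805, h_f = 38.3 m ≈ 38.0 m ✓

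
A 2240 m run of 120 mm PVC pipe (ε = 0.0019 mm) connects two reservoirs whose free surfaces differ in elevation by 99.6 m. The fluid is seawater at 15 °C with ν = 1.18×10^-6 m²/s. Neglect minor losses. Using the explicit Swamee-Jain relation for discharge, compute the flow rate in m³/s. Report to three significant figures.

Swamee-Jain (Type II): Q = -0.965·√(gD⁵h_f/L)·ln[ε/(3.7D) + √(3.17ν²L/(gD³h_f))]
√(gD⁵h_f/L) = √(9.81·0.120⁵·99.6/2240) = 0.003295
ε/(3.7D) = 4.28×10^-6; √(3.17ν²L/(gD³h_f)) = 7.65×10^-5
Q = -0.965·0.003295·ln(8.080×10^-5) = 0.02996 m³/s
Check: V = 2.65 m/s, Re = 2.69×10^5, f = 0.01484, h_f = 99.1 m ≈ 99.6 m ✓

Q ≈ 0.0300 m³/s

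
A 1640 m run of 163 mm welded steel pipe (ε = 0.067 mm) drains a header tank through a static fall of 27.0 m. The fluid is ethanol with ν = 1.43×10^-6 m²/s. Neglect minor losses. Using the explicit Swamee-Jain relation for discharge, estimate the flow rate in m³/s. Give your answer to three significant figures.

Q ≈ 0.0353 m³/s

Swamee-Jain (Type II): Q = -0.965·√(gD⁵h_f/L)·ln[ε/(3.7D) + √(3.17ν²L/(gD³h_f))]
√(gD⁵h_f/L) = √(9.81·0.163⁵·27.0/1640) = 0.004311
ε/(3.7D) = 1.11×10^-4; √(3.17ν²L/(gD³h_f)) = 9.63×10^-5
Q = -0.965·0.004311·ln(2.074×10^-4) = 0.03528 m³/s
Check: V = 1.69 m/s, Re = 1.93×10^5, f = 0.01852, h_f = 27.1 m ≈ 27.0 m ✓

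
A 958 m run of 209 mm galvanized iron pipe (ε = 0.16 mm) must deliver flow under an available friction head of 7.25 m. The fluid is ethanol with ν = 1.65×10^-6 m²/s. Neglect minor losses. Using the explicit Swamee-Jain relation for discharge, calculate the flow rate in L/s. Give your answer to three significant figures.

Q ≈ 42.3 L/s

Swamee-Jain (Type II): Q = -0.965·√(gD⁵h_f/L)·ln[ε/(3.7D) + √(3.17ν²L/(gD³h_f))]
√(gD⁵h_f/L) = √(9.81·0.209⁵·7.25/958) = 0.005441
ε/(3.7D) = 2.07×10^-4; √(3.17ν²L/(gD³h_f)) = 1.13×10^-4
Q = -0.965·0.005441·ln(3.197×10^-4) = 0.04226 m³/s
Check: V = 1.23 m/s, Re = 1.56×10^5, f = 0.02060, h_f = 7.30 m ≈ 7.25 m ✓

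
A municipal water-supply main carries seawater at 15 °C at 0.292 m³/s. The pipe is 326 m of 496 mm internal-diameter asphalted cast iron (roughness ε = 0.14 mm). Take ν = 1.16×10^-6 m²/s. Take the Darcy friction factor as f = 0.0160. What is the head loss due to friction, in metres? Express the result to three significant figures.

V = 4Q/(πD²) = 4·0.292/(π·0.496²) = 1.511 m/s
h_f = f(L/D)V²/(2g) = 0.01600·(326/0.496)·1.511²/(2·9.81) = 1.224 m

h_f ≈ 1.22 m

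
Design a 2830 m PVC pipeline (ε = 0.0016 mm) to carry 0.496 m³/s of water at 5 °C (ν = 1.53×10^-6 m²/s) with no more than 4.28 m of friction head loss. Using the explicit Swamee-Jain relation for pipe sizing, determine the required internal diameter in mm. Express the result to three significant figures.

D ≈ 713 mm

Swamee-Jain (Type III): D = 0.66·[ε^1.25·(LQ²/(gh_f))^4.75 + ν·Q^9.4·(L/(gh_f))^5.2]^0.04
LQ²/(gh_f) = 16.58; L/(gh_f) = 67.40
Term 1 = ε^1.25·(…)^4.75 = 0.0354; Term 2 = ν·Q^9.4·(…)^5.2 = 6.78
D = 0.66·(0.0354 + 6.78)^0.04 = 0.7127 m = 713 mm
Check: V = 1.24 m/s, Re = 5.79×10^5, f = 0.01279, h_f = 4.00 m ≈ 4.28 m ✓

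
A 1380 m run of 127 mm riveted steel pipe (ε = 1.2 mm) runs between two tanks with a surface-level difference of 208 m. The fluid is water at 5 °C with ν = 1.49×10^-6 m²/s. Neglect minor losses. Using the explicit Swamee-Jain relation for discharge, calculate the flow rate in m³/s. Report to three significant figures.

Swamee-Jain (Type II): Q = -0.965·√(gD⁵h_f/L)·ln[ε/(3.7D) + √(3.17ν²L/(gD³h_f))]
√(gD⁵h_f/L) = √(9.81·0.127⁵·208/1380) = 0.006989
ε/(3.7D) = 0.00255; √(3.17ν²L/(gD³h_f)) = 4.82×10^-5
Q = -0.965·0.006989·ln(0.002602) = 0.04014 m³/s
Check: V = 3.17 m/s, Re = 2.70×10^5, f = 0.03755, h_f = 209 m ≈ 208 m ✓

Q ≈ 0.0401 m³/s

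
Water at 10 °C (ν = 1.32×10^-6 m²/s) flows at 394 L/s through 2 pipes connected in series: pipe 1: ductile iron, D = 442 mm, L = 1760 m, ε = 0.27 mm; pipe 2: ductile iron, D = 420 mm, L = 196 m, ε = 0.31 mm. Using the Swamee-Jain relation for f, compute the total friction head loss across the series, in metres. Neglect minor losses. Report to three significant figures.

H ≈ 27.8 m

Pipe 1: V = 2.568 m/s, Re = 8.60×10^5, ε/D = 6.11×10^-4, f = 0.01808, h_1 = f(L/D)V²/2g = 24.20 m
Pipe 2: V = 2.844 m/s, Re = 9.05×10^5, ε/D = 7.38×10^-4, f = 0.01878, h_2 = f(L/D)V²/2g = 3.612 m
Series → Q common, losses add: H = Σh = 27.81 m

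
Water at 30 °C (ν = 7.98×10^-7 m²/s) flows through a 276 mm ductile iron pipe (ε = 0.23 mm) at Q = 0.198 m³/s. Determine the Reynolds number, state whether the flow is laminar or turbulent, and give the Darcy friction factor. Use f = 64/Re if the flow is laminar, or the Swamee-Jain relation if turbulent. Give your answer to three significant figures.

Re ≈ 1.14×10^6; turbulent; f ≈ 0.0192

V = 4Q/(πD²) = 3.309 m/s
Re = VD/ν = 3.309·0.276/7.98×10^-7 = 1.14×10^6
Re > 4000 → turbulent; ε/D = 8.33×10^-4
Swamee-Jain: f = 0.01918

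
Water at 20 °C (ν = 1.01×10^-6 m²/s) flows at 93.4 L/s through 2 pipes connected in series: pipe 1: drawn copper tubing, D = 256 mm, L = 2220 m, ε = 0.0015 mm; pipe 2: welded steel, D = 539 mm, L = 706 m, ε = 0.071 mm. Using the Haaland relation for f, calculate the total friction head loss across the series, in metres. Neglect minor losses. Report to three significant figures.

Pipe 1: V = 1.815 m/s, Re = 4.60×10^5, ε/D = 5.86×10^-6, f = 0.01332, h_1 = f(L/D)V²/2g = 19.39 m
Pipe 2: V = 0.4093 m/s, Re = 2.18×10^5, ε/D = 1.32×10^-4, f = 0.01620, h_2 = f(L/D)V²/2g = 0.1812 m
Series → Q common, losses add: H = Σh = 19.57 m

H ≈ 19.6 m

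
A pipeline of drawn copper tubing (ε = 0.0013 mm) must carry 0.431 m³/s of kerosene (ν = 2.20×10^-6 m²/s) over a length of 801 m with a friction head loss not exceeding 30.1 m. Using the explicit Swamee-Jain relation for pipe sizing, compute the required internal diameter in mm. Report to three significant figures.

Swamee-Jain (Type III): D = 0.66·[ε^1.25·(LQ²/(gh_f))^4.75 + ν·Q^9.4·(L/(gh_f))^5.2]^0.04
LQ²/(gh_f) = 0.5039; L/(gh_f) = 2.713
Term 1 = ε^1.25·(…)^4.75 = 1.69×10^-9; Term 2 = ν·Q^9.4·(…)^5.2 = 1.45×10^-7
D = 0.66·(1.69×10^-9 + 1.45×10^-7)^0.04 = 0.3517 m = 352 mm
Check: V = 4.44 m/s, Re = 7.09×10^5, f = 0.01238, h_f = 28.3 m ≈ 30.1 m ✓

D ≈ 352 mm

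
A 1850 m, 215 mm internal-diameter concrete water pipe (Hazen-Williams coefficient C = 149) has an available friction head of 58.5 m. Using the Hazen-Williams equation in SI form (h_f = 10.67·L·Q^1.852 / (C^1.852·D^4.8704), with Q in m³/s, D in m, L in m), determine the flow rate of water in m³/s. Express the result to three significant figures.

Rearranging: Q = [h_f·C^1.852·D^4.8704 / (10.67·L)]^(1/1.852)
Q = [58.5·149^1.852·0.215^4.8704 / (10.67·1850)]^0.540 = 0.1129 m³/s

Q ≈ 0.113 m³/s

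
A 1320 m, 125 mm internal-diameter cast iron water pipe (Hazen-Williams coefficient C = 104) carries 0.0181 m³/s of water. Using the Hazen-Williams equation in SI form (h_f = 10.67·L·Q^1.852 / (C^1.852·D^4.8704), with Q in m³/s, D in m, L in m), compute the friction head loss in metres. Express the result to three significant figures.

h_f ≈ 38.4 m

h_f = 10.67·1320·0.0181^1.852 / (104^1.852·0.125^4.8704) = 38.44 m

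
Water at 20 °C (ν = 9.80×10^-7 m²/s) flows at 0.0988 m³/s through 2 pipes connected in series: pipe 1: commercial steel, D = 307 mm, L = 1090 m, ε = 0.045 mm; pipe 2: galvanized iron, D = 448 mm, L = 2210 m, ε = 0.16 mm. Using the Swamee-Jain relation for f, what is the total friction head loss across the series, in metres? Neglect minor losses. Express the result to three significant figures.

H ≈ 6.65 m

Pipe 1: V = 1.335 m/s, Re = 4.18×10^5, ε/D = 1.47×10^-4, f = 0.01526, h_1 = f(L/D)V²/2g = 4.920 m
Pipe 2: V = 0.6268 m/s, Re = 2.87×10^5, ε/D = 3.57×10^-4, f = 0.01752, h_2 = f(L/D)V²/2g = 1.730 m
Series → Q common, losses add: H = Σh = 6.651 m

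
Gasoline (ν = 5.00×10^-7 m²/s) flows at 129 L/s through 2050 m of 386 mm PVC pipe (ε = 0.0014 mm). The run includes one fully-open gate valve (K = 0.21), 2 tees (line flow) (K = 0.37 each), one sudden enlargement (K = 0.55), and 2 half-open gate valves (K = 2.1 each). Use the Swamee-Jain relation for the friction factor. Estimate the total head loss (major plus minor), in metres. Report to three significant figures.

H_L ≈ 4.30 m

V = 4Q/(πD²) = 1.102 m/s; V²/2g = 0.06194 m
Re = 8.51×10^5, ε/D = 3.63×10^-6 → f = 0.01201 (Swamee-Jain)
Major: h_f = f(L/D)·V²/2g = 0.01201·5311·0.06194 = 3.951 m
Minor: ΣK = 5.70; h_m = ΣK·V²/2g = 0.3530 m
Total H_L = 3.951 + 0.3530 = 4.304 m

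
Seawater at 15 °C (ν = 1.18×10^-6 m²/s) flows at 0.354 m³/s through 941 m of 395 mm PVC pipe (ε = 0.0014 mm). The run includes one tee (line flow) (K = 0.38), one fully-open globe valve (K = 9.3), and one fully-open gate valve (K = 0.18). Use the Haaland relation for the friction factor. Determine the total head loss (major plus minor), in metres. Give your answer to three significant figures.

H_L ≈ 16.1 m

V = 4Q/(πD²) = 2.889 m/s; V²/2g = 0.4253 m
Re = 9.67×10^5, ε/D = 3.54×10^-6 → f = 0.01171 (Haaland)
Major: h_f = f(L/D)·V²/2g = 0.01171·2382·0.4253 = 11.86 m
Minor: ΣK = 9.86; h_m = ΣK·V²/2g = 4.194 m
Total H_L = 11.86 + 4.194 = 16.06 m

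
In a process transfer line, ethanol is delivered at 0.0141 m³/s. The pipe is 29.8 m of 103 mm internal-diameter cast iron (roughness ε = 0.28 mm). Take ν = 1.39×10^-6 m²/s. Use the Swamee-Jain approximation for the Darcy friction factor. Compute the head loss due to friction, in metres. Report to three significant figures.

V = 4Q/(πD²) = 4·0.0141/(π·0.103²) = 1.692 m/s
Re = VD/ν = 1.692·0.103/1.39×10^-6 = 1.25×10^5 → turbulent
ε/D = 0.28/103 = 0.00272
Swamee-Jain: f = 0.02680
h_f = f(L/D)V²/(2g) = 0.02680·(29.8/0.103)·1.692²/(2·9.81) = 1.132 m

h_f ≈ 1.13 m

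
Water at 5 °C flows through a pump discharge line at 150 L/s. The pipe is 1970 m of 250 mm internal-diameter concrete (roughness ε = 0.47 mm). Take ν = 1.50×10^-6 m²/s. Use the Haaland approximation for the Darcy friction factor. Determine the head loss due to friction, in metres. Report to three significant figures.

V = 4Q/(πD²) = 4·0.150/(π·0.250²) = 3.056 m/s
Re = VD/ν = 3.056·0.250/1.50×10^-6 = 5.09×10^5 → turbulent
ε/D = 0.47/250 = 0.00188
Haaland: f = 0.02342
h_f = f(L/D)V²/(2g) = 0.02342·(1970/0.250)·3.056²/(2·9.81) = 87.82 m

h_f ≈ 87.8 m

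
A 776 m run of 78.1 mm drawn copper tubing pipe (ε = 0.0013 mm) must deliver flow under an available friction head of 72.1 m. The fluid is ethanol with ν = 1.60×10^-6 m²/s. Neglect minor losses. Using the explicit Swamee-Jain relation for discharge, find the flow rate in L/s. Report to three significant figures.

Swamee-Jain (Type II): Q = -0.965·√(gD⁵h_f/L)·ln[ε/(3.7D) + √(3.17ν²L/(gD³h_f))]
√(gD⁵h_f/L) = √(9.81·0.0781⁵·72.1/776) = 0.001627
ε/(3.7D) = 4.50×10^-6; √(3.17ν²L/(gD³h_f)) = 1.37×10^-4
Q = -0.965·0.001627·ln(1.412×10^-4) = 0.01392 m³/s
Check: V = 2.91 m/s, Re = 1.42×10^5, f = 0.01675, h_f = 71.6 m ≈ 72.1 m ✓

Q ≈ 13.9 L/s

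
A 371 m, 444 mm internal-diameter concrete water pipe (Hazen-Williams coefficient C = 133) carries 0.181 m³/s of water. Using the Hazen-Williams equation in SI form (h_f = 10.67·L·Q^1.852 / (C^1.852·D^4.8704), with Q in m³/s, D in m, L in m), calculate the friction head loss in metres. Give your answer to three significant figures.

h_f ≈ 1.02 m

h_f = 10.67·371·0.181^1.852 / (133^1.852·0.444^4.8704) = 1.016 m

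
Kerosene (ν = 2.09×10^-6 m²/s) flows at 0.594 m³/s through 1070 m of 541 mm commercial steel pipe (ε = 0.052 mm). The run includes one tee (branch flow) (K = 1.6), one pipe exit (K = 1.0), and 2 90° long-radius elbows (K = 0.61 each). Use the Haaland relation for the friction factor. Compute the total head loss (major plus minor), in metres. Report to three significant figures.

V = 4Q/(πD²) = 2.584 m/s; V²/2g = 0.3403 m
Re = 6.69×10^5, ε/D = 9.61×10^-5 → f = 0.01377 (Haaland)
Major: h_f = f(L/D)·V²/2g = 0.01377·1978·0.3403 = 9.270 m
Minor: ΣK = 3.82; h_m = ΣK·V²/2g = 1.300 m
Total H_L = 9.270 + 1.300 = 10.57 m

H_L ≈ 10.6 m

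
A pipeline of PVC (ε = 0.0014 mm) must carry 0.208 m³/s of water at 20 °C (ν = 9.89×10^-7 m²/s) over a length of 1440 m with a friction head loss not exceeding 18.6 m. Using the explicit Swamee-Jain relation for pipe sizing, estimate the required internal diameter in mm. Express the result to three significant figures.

Swamee-Jain (Type III): D = 0.66·[ε^1.25·(LQ²/(gh_f))^4.75 + ν·Q^9.4·(L/(gh_f))^5.2]^0.04
LQ²/(gh_f) = 0.3414; L/(gh_f) = 7.892
Term 1 = ε^1.25·(…)^4.75 = 2.92×10^-10; Term 2 = ν·Q^9.4·(…)^5.2 = 1.78×10^-8
D = 0.66·(2.92×10^-10 + 1.78×10^-8)^0.04 = 0.3235 m = 323 mm
Check: V = 2.53 m/s, Re = 8.28×10^5, f = 0.01208, h_f = 17.6 m ≈ 18.6 m ✓

D ≈ 323 mm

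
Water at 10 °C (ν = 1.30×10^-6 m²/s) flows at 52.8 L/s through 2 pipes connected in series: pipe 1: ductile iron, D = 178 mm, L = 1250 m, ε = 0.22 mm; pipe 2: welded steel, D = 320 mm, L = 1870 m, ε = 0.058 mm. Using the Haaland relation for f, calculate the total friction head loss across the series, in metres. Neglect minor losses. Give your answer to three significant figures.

H ≈ 36.8 m

Pipe 1: V = 2.122 m/s, Re = 2.91×10^5, ε/D = 0.00124, f = 0.02149, h_1 = f(L/D)V²/2g = 34.63 m
Pipe 2: V = 0.6565 m/s, Re = 1.62×10^5, ε/D = 1.81×10^-4, f = 0.01726, h_2 = f(L/D)V²/2g = 2.216 m
Series → Q common, losses add: H = Σh = 36.84 m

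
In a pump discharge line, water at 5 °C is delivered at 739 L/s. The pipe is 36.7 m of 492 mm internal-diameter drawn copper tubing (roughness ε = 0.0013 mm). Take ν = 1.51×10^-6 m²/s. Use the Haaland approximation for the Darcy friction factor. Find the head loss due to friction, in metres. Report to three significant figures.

h_f ≈ 0.643 m

V = 4Q/(πD²) = 4·0.739/(π·0.492²) = 3.887 m/s
Re = VD/ν = 3.887·0.492/1.51×10^-6 = 1.27×10^6 → turbulent
ε/D = 0.0013/492 = 2.64×10^-6
Haaland: f = 0.01119
h_f = f(L/D)V²/(2g) = 0.01119·(36.7/0.492)·3.887²/(2·9.81) = 0.6428 m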